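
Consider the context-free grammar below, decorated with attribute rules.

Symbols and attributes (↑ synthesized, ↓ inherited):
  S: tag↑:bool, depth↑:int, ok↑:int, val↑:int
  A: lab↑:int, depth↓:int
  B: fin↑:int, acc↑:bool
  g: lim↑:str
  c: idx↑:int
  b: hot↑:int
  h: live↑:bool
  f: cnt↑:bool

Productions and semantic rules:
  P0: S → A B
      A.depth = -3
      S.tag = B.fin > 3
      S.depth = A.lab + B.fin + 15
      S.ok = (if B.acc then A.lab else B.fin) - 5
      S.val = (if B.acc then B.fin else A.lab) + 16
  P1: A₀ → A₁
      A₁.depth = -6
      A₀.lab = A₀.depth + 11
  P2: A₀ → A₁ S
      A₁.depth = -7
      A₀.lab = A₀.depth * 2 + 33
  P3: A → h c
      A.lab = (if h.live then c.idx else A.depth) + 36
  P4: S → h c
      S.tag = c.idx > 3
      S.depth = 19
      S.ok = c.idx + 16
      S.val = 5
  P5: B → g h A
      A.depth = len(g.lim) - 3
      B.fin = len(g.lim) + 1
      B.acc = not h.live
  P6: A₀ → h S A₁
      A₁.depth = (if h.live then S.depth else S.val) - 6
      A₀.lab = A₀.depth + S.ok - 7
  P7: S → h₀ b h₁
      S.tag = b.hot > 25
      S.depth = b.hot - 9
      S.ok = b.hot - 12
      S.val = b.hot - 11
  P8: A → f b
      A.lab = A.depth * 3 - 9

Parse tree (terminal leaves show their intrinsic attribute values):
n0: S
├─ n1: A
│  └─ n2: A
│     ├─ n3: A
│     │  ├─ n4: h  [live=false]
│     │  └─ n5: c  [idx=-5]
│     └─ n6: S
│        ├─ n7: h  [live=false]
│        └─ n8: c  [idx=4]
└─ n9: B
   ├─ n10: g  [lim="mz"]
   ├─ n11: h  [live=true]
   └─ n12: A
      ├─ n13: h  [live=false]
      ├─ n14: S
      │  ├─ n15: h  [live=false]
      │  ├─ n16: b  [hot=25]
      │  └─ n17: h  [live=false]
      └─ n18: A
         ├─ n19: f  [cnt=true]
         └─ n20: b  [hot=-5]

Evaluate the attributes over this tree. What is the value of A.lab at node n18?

1. n1.depth = -3  [-3]
2. n2.depth = -6  [-6]
3. n3.depth = -7  [-7]
4. n4.live = false  [terminal]
5. n5.idx = -5  [terminal]
6. n3.lab = 29  [(if h.live then c.idx else A.depth) + 36]
7. n7.live = false  [terminal]
8. n8.idx = 4  [terminal]
9. n6.tag = true  [c.idx > 3]
10. n6.depth = 19  [19]
11. n6.ok = 20  [c.idx + 16]
12. n6.val = 5  [5]
13. n2.lab = 21  [A₀.depth * 2 + 33]
14. n1.lab = 8  [A₀.depth + 11]
15. n10.lim = "mz"  [terminal]
16. n11.live = true  [terminal]
17. n12.depth = -1  [len(g.lim) - 3]
18. n13.live = false  [terminal]
19. n15.live = false  [terminal]
20. n16.hot = 25  [terminal]
21. n17.live = false  [terminal]
22. n14.tag = false  [b.hot > 25]
23. n14.depth = 16  [b.hot - 9]
24. n14.ok = 13  [b.hot - 12]
25. n14.val = 14  [b.hot - 11]
26. n18.depth = 8  [(if h.live then S.depth else S.val) - 6]
27. n19.cnt = true  [terminal]
28. n20.hot = -5  [terminal]
29. n18.lab = 15  [A.depth * 3 - 9]
30. n12.lab = 5  [A₀.depth + S.ok - 7]
31. n9.fin = 3  [len(g.lim) + 1]
32. n9.acc = false  [not h.live]
33. n0.tag = false  [B.fin > 3]
34. n0.depth = 26  [A.lab + B.fin + 15]
35. n0.ok = -2  [(if B.acc then A.lab else B.fin) - 5]
36. n0.val = 24  [(if B.acc then B.fin else A.lab) + 16]

15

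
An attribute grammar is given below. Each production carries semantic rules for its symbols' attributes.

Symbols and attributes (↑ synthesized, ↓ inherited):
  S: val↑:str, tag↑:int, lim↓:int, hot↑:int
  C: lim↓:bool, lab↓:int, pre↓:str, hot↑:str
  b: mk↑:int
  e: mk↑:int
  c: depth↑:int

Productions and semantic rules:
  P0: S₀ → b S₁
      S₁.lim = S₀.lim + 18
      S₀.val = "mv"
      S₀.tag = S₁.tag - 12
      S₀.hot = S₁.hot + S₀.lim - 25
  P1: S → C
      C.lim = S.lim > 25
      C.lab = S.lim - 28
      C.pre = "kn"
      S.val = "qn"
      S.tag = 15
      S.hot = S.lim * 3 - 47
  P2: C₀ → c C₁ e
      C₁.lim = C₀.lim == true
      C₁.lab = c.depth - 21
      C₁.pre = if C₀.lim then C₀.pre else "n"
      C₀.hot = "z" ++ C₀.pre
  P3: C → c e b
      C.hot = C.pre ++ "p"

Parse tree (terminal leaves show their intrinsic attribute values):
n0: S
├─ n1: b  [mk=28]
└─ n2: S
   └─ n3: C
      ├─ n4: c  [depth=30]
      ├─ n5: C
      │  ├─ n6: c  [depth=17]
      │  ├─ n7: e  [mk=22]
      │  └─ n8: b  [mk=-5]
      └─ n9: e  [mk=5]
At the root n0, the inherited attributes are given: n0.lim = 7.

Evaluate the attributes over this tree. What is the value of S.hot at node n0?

10

1. n0.lim = 7  [given at root]
2. n1.mk = 28  [terminal]
3. n2.lim = 25  [S₀.lim + 18]
4. n3.lim = false  [S.lim > 25]
5. n3.lab = -3  [S.lim - 28]
6. n3.pre = "kn"  ["kn"]
7. n4.depth = 30  [terminal]
8. n5.lim = false  [C₀.lim == true]
9. n5.lab = 9  [c.depth - 21]
10. n5.pre = "n"  [if C₀.lim then C₀.pre else "n"]
11. n6.depth = 17  [terminal]
12. n7.mk = 22  [terminal]
13. n8.mk = -5  [terminal]
14. n5.hot = "np"  [C.pre ++ "p"]
15. n9.mk = 5  [terminal]
16. n3.hot = "zkn"  ["z" ++ C₀.pre]
17. n2.val = "qn"  ["qn"]
18. n2.tag = 15  [15]
19. n2.hot = 28  [S.lim * 3 - 47]
20. n0.val = "mv"  ["mv"]
21. n0.tag = 3  [S₁.tag - 12]
22. n0.hot = 10  [S₁.hot + S₀.lim - 25]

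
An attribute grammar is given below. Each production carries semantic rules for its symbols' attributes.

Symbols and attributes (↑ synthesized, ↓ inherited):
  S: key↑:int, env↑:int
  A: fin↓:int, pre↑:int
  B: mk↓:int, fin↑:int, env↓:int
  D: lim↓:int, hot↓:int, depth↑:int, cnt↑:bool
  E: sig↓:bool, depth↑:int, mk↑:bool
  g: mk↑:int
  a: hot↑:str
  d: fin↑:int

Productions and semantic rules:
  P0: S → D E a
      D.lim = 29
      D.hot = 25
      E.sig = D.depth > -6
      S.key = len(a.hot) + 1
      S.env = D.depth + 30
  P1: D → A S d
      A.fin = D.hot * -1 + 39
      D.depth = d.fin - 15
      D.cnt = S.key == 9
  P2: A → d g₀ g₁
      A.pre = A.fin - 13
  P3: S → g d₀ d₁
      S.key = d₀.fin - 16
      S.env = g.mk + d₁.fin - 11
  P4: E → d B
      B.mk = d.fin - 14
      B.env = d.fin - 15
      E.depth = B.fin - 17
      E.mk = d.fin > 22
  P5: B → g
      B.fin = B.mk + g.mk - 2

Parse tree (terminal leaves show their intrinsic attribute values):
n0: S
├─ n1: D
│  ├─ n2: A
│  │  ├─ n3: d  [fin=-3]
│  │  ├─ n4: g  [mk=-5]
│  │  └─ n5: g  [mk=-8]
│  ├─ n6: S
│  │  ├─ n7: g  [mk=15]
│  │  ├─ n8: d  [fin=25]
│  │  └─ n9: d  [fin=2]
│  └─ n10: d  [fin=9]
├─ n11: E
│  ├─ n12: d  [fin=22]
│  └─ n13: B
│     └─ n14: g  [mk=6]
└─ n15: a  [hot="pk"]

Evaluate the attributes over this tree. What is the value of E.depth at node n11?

-5

1. n1.lim = 29  [29]
2. n1.hot = 25  [25]
3. n2.fin = 14  [D.hot * -1 + 39]
4. n3.fin = -3  [terminal]
5. n4.mk = -5  [terminal]
6. n5.mk = -8  [terminal]
7. n2.pre = 1  [A.fin - 13]
8. n7.mk = 15  [terminal]
9. n8.fin = 25  [terminal]
10. n9.fin = 2  [terminal]
11. n6.key = 9  [d₀.fin - 16]
12. n6.env = 6  [g.mk + d₁.fin - 11]
13. n10.fin = 9  [terminal]
14. n1.depth = -6  [d.fin - 15]
15. n1.cnt = true  [S.key == 9]
16. n11.sig = false  [D.depth > -6]
17. n12.fin = 22  [terminal]
18. n13.mk = 8  [d.fin - 14]
19. n13.env = 7  [d.fin - 15]
20. n14.mk = 6  [terminal]
21. n13.fin = 12  [B.mk + g.mk - 2]
22. n11.depth = -5  [B.fin - 17]
23. n11.mk = false  [d.fin > 22]
24. n15.hot = "pk"  [terminal]
25. n0.key = 3  [len(a.hot) + 1]
26. n0.env = 24  [D.depth + 30]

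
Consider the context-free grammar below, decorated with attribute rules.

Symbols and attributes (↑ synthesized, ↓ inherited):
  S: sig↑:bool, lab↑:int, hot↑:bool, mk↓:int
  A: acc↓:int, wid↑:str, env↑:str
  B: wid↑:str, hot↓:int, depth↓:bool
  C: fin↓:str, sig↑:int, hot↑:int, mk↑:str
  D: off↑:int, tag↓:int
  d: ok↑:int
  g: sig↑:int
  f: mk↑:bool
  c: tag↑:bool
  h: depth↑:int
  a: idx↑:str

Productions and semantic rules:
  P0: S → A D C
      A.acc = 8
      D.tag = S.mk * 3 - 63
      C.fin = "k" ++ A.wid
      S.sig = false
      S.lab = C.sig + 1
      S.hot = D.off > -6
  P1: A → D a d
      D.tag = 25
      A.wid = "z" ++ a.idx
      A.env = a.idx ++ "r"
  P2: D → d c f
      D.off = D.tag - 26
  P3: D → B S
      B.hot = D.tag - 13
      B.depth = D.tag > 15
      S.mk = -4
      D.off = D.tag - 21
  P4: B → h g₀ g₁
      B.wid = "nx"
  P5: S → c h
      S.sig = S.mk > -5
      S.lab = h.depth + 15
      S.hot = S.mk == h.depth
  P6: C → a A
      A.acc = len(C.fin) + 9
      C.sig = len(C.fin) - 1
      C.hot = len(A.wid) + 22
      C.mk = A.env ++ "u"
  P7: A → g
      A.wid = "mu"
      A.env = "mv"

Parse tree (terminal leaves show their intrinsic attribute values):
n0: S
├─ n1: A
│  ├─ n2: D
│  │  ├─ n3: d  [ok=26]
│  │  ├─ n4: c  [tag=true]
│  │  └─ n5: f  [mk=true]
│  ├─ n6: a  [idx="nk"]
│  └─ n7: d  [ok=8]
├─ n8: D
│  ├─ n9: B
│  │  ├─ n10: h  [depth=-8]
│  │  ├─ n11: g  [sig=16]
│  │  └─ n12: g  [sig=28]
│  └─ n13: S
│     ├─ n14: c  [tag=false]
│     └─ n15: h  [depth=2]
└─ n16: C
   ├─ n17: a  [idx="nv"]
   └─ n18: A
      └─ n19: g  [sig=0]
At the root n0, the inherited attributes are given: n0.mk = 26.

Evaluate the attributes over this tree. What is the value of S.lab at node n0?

1. n0.mk = 26  [given at root]
2. n1.acc = 8  [8]
3. n2.tag = 25  [25]
4. n3.ok = 26  [terminal]
5. n4.tag = true  [terminal]
6. n5.mk = true  [terminal]
7. n2.off = -1  [D.tag - 26]
8. n6.idx = "nk"  [terminal]
9. n7.ok = 8  [terminal]
10. n1.wid = "znk"  ["z" ++ a.idx]
11. n1.env = "nkr"  [a.idx ++ "r"]
12. n8.tag = 15  [S.mk * 3 - 63]
13. n9.hot = 2  [D.tag - 13]
14. n9.depth = false  [D.tag > 15]
15. n10.depth = -8  [terminal]
16. n11.sig = 16  [terminal]
17. n12.sig = 28  [terminal]
18. n9.wid = "nx"  ["nx"]
19. n13.mk = -4  [-4]
20. n14.tag = false  [terminal]
21. n15.depth = 2  [terminal]
22. n13.sig = true  [S.mk > -5]
23. n13.lab = 17  [h.depth + 15]
24. n13.hot = false  [S.mk == h.depth]
25. n8.off = -6  [D.tag - 21]
26. n16.fin = "kznk"  ["k" ++ A.wid]
27. n17.idx = "nv"  [terminal]
28. n18.acc = 13  [len(C.fin) + 9]
29. n19.sig = 0  [terminal]
30. n18.wid = "mu"  ["mu"]
31. n18.env = "mv"  ["mv"]
32. n16.sig = 3  [len(C.fin) - 1]
33. n16.hot = 24  [len(A.wid) + 22]
34. n16.mk = "mvu"  [A.env ++ "u"]
35. n0.sig = false  [false]
36. n0.lab = 4  [C.sig + 1]
37. n0.hot = false  [D.off > -6]

4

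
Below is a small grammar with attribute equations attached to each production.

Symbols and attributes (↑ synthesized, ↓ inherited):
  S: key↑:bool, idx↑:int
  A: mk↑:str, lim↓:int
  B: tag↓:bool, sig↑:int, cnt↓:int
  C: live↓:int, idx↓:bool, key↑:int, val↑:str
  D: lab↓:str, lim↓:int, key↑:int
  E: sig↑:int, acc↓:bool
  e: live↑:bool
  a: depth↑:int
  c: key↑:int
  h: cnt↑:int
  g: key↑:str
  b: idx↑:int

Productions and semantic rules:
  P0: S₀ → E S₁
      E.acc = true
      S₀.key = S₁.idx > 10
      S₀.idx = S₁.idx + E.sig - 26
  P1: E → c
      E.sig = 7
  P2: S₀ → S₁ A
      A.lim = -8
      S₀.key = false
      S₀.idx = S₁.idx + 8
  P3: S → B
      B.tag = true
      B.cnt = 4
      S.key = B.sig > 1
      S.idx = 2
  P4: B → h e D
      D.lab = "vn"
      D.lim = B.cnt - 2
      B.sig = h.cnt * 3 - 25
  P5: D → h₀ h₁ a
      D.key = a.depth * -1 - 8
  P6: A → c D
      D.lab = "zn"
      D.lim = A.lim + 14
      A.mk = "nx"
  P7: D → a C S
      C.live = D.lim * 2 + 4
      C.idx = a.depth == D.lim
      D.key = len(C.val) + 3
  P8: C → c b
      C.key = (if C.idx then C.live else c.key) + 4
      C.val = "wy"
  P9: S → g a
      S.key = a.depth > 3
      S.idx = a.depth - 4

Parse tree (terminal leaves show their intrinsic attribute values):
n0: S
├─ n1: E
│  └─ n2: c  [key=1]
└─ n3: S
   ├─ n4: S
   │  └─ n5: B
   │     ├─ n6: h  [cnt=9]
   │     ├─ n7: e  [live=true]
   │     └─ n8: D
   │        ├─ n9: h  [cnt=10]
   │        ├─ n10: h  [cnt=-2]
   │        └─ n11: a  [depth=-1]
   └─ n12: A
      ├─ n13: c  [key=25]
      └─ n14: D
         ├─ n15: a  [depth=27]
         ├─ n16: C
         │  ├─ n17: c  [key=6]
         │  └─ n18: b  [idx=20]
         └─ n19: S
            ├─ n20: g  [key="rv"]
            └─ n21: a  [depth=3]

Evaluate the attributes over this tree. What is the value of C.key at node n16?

1. n1.acc = true  [true]
2. n2.key = 1  [terminal]
3. n1.sig = 7  [7]
4. n5.tag = true  [true]
5. n5.cnt = 4  [4]
6. n6.cnt = 9  [terminal]
7. n7.live = true  [terminal]
8. n8.lab = "vn"  ["vn"]
9. n8.lim = 2  [B.cnt - 2]
10. n9.cnt = 10  [terminal]
11. n10.cnt = -2  [terminal]
12. n11.depth = -1  [terminal]
13. n8.key = -7  [a.depth * -1 - 8]
14. n5.sig = 2  [h.cnt * 3 - 25]
15. n4.key = true  [B.sig > 1]
16. n4.idx = 2  [2]
17. n12.lim = -8  [-8]
18. n13.key = 25  [terminal]
19. n14.lab = "zn"  ["zn"]
20. n14.lim = 6  [A.lim + 14]
21. n15.depth = 27  [terminal]
22. n16.live = 16  [D.lim * 2 + 4]
23. n16.idx = false  [a.depth == D.lim]
24. n17.key = 6  [terminal]
25. n18.idx = 20  [terminal]
26. n16.key = 10  [(if C.idx then C.live else c.key) + 4]
27. n16.val = "wy"  ["wy"]
28. n20.key = "rv"  [terminal]
29. n21.depth = 3  [terminal]
30. n19.key = false  [a.depth > 3]
31. n19.idx = -1  [a.depth - 4]
32. n14.key = 5  [len(C.val) + 3]
33. n12.mk = "nx"  ["nx"]
34. n3.key = false  [false]
35. n3.idx = 10  [S₁.idx + 8]
36. n0.key = false  [S₁.idx > 10]
37. n0.idx = -9  [S₁.idx + E.sig - 26]

10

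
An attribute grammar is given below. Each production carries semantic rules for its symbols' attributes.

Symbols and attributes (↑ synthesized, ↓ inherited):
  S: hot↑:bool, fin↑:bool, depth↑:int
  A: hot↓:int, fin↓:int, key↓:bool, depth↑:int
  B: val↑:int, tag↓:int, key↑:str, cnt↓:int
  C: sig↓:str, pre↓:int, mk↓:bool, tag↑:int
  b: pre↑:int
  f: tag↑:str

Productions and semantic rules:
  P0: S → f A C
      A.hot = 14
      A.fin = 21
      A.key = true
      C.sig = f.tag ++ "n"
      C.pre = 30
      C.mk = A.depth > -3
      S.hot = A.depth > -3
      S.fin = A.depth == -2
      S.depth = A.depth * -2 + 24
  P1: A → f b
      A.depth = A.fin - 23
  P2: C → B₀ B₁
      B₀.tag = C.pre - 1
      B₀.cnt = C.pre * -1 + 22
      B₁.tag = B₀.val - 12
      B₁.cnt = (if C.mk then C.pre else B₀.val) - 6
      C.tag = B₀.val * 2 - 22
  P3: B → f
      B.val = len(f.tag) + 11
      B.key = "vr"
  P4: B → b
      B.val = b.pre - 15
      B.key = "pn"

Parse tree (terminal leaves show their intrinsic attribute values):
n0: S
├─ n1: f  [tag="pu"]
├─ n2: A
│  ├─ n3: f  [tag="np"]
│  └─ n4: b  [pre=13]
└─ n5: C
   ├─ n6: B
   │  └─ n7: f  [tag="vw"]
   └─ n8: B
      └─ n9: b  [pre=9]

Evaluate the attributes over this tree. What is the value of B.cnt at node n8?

1. n1.tag = "pu"  [terminal]
2. n2.hot = 14  [14]
3. n2.fin = 21  [21]
4. n2.key = true  [true]
5. n3.tag = "np"  [terminal]
6. n4.pre = 13  [terminal]
7. n2.depth = -2  [A.fin - 23]
8. n5.sig = "pun"  [f.tag ++ "n"]
9. n5.pre = 30  [30]
10. n5.mk = true  [A.depth > -3]
11. n6.tag = 29  [C.pre - 1]
12. n6.cnt = -8  [C.pre * -1 + 22]
13. n7.tag = "vw"  [terminal]
14. n6.val = 13  [len(f.tag) + 11]
15. n6.key = "vr"  ["vr"]
16. n8.tag = 1  [B₀.val - 12]
17. n8.cnt = 24  [(if C.mk then C.pre else B₀.val) - 6]
18. n9.pre = 9  [terminal]
19. n8.val = -6  [b.pre - 15]
20. n8.key = "pn"  ["pn"]
21. n5.tag = 4  [B₀.val * 2 - 22]
22. n0.hot = true  [A.depth > -3]
23. n0.fin = true  [A.depth == -2]
24. n0.depth = 28  [A.depth * -2 + 24]

24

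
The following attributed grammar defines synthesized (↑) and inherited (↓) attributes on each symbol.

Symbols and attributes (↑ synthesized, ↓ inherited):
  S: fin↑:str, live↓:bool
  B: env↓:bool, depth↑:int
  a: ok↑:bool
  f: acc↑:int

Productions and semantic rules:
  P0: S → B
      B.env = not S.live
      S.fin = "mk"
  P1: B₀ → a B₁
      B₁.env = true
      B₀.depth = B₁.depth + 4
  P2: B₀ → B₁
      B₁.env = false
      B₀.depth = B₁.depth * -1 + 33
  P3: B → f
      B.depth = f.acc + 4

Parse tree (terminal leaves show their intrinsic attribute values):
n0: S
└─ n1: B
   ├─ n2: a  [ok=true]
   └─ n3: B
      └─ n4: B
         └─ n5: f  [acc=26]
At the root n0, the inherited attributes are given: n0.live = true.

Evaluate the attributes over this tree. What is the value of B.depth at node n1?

7

1. n0.live = true  [given at root]
2. n1.env = false  [not S.live]
3. n2.ok = true  [terminal]
4. n3.env = true  [true]
5. n4.env = false  [false]
6. n5.acc = 26  [terminal]
7. n4.depth = 30  [f.acc + 4]
8. n3.depth = 3  [B₁.depth * -1 + 33]
9. n1.depth = 7  [B₁.depth + 4]
10. n0.fin = "mk"  ["mk"]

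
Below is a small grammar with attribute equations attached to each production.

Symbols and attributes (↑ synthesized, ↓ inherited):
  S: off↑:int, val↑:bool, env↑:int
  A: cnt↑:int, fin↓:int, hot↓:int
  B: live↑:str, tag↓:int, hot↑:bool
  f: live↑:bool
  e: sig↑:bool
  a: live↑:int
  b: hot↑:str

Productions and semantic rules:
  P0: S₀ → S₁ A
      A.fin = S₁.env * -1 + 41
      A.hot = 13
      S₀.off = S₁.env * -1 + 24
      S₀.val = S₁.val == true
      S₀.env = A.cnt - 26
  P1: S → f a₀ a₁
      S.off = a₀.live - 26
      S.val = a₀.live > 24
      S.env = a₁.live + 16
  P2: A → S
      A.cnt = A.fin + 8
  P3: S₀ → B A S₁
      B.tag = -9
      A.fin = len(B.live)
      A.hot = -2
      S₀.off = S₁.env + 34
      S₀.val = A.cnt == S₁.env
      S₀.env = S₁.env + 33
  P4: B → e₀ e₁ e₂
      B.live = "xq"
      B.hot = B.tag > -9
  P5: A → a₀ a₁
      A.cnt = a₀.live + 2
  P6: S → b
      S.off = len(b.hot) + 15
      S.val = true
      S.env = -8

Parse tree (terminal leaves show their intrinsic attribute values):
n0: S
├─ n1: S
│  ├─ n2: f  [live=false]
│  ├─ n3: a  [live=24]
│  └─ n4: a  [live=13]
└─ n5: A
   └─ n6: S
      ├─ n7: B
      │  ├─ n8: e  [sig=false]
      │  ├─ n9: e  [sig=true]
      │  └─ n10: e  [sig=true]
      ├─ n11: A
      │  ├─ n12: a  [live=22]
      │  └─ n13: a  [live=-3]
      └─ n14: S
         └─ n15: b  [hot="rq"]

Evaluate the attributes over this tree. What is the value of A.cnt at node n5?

20

1. n2.live = false  [terminal]
2. n3.live = 24  [terminal]
3. n4.live = 13  [terminal]
4. n1.off = -2  [a₀.live - 26]
5. n1.val = false  [a₀.live > 24]
6. n1.env = 29  [a₁.live + 16]
7. n5.fin = 12  [S₁.env * -1 + 41]
8. n5.hot = 13  [13]
9. n7.tag = -9  [-9]
10. n8.sig = false  [terminal]
11. n9.sig = true  [terminal]
12. n10.sig = true  [terminal]
13. n7.live = "xq"  ["xq"]
14. n7.hot = false  [B.tag > -9]
15. n11.fin = 2  [len(B.live)]
16. n11.hot = -2  [-2]
17. n12.live = 22  [terminal]
18. n13.live = -3  [terminal]
19. n11.cnt = 24  [a₀.live + 2]
20. n15.hot = "rq"  [terminal]
21. n14.off = 17  [len(b.hot) + 15]
22. n14.val = true  [true]
23. n14.env = -8  [-8]
24. n6.off = 26  [S₁.env + 34]
25. n6.val = false  [A.cnt == S₁.env]
26. n6.env = 25  [S₁.env + 33]
27. n5.cnt = 20  [A.fin + 8]
28. n0.off = -5  [S₁.env * -1 + 24]
29. n0.val = false  [S₁.val == true]
30. n0.env = -6  [A.cnt - 26]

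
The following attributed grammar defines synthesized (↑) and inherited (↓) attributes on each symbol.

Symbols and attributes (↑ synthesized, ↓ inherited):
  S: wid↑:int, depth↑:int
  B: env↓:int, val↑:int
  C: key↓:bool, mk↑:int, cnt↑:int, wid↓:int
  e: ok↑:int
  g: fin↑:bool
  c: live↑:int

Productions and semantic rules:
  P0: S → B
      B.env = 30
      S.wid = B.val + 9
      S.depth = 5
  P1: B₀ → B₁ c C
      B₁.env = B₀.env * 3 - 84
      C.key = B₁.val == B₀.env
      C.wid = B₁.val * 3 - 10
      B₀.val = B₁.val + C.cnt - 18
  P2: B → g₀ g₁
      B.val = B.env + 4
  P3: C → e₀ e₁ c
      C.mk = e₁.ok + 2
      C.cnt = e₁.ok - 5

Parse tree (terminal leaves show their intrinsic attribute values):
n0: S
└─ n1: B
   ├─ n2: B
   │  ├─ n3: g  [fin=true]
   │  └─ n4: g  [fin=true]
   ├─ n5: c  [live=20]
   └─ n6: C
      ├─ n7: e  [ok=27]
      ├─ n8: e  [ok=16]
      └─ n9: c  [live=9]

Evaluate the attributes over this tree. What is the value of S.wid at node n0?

1. n1.env = 30  [30]
2. n2.env = 6  [B₀.env * 3 - 84]
3. n3.fin = true  [terminal]
4. n4.fin = true  [terminal]
5. n2.val = 10  [B.env + 4]
6. n5.live = 20  [terminal]
7. n6.key = false  [B₁.val == B₀.env]
8. n6.wid = 20  [B₁.val * 3 - 10]
9. n7.ok = 27  [terminal]
10. n8.ok = 16  [terminal]
11. n9.live = 9  [terminal]
12. n6.mk = 18  [e₁.ok + 2]
13. n6.cnt = 11  [e₁.ok - 5]
14. n1.val = 3  [B₁.val + C.cnt - 18]
15. n0.wid = 12  [B.val + 9]
16. n0.depth = 5  [5]

12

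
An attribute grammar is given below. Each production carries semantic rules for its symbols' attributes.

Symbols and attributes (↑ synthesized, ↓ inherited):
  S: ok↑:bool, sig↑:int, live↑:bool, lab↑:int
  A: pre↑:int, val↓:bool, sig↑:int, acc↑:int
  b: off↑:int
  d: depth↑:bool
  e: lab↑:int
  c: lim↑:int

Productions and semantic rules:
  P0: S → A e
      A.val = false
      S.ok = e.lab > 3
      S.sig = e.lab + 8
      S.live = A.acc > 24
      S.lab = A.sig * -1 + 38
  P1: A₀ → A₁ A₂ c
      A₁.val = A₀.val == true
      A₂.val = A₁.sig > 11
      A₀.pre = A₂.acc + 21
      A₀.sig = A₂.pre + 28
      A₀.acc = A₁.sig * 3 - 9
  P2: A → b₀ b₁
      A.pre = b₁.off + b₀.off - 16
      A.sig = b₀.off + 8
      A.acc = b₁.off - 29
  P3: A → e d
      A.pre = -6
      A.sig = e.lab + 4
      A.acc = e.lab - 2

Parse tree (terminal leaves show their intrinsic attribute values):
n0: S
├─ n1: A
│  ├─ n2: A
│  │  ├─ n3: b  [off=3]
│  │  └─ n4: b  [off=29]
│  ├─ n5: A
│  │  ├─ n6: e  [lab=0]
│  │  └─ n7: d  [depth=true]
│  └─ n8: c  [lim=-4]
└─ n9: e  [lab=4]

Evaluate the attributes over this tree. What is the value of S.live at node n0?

1. n1.val = false  [false]
2. n2.val = false  [A₀.val == true]
3. n3.off = 3  [terminal]
4. n4.off = 29  [terminal]
5. n2.pre = 16  [b₁.off + b₀.off - 16]
6. n2.sig = 11  [b₀.off + 8]
7. n2.acc = 0  [b₁.off - 29]
8. n5.val = false  [A₁.sig > 11]
9. n6.lab = 0  [terminal]
10. n7.depth = true  [terminal]
11. n5.pre = -6  [-6]
12. n5.sig = 4  [e.lab + 4]
13. n5.acc = -2  [e.lab - 2]
14. n8.lim = -4  [terminal]
15. n1.pre = 19  [A₂.acc + 21]
16. n1.sig = 22  [A₂.pre + 28]
17. n1.acc = 24  [A₁.sig * 3 - 9]
18. n9.lab = 4  [terminal]
19. n0.ok = true  [e.lab > 3]
20. n0.sig = 12  [e.lab + 8]
21. n0.live = false  [A.acc > 24]
22. n0.lab = 16  [A.sig * -1 + 38]

false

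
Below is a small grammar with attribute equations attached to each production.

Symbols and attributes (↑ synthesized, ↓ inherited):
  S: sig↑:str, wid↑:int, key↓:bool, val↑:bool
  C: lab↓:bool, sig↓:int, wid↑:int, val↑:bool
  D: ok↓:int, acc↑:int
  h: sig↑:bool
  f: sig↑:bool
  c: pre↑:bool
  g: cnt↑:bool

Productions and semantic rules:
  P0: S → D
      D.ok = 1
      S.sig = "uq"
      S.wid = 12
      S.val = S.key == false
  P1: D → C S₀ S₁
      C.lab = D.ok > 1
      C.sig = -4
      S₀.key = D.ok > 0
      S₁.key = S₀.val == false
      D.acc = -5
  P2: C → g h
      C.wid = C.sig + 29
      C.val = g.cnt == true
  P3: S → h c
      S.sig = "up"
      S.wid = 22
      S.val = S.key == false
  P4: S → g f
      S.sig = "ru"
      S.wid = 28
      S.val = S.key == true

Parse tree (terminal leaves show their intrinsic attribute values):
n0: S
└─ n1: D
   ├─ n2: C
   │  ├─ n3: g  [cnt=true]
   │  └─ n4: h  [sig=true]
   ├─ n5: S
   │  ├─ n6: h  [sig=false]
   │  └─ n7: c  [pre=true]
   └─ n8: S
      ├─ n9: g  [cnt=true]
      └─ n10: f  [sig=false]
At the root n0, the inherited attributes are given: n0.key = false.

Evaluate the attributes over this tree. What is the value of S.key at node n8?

true

1. n0.key = false  [given at root]
2. n1.ok = 1  [1]
3. n2.lab = false  [D.ok > 1]
4. n2.sig = -4  [-4]
5. n3.cnt = true  [terminal]
6. n4.sig = true  [terminal]
7. n2.wid = 25  [C.sig + 29]
8. n2.val = true  [g.cnt == true]
9. n5.key = true  [D.ok > 0]
10. n6.sig = false  [terminal]
11. n7.pre = true  [terminal]
12. n5.sig = "up"  ["up"]
13. n5.wid = 22  [22]
14. n5.val = false  [S.key == false]
15. n8.key = true  [S₀.val == false]
16. n9.cnt = true  [terminal]
17. n10.sig = false  [terminal]
18. n8.sig = "ru"  ["ru"]
19. n8.wid = 28  [28]
20. n8.val = true  [S.key == true]
21. n1.acc = -5  [-5]
22. n0.sig = "uq"  ["uq"]
23. n0.wid = 12  [12]
24. n0.val = true  [S.key == false]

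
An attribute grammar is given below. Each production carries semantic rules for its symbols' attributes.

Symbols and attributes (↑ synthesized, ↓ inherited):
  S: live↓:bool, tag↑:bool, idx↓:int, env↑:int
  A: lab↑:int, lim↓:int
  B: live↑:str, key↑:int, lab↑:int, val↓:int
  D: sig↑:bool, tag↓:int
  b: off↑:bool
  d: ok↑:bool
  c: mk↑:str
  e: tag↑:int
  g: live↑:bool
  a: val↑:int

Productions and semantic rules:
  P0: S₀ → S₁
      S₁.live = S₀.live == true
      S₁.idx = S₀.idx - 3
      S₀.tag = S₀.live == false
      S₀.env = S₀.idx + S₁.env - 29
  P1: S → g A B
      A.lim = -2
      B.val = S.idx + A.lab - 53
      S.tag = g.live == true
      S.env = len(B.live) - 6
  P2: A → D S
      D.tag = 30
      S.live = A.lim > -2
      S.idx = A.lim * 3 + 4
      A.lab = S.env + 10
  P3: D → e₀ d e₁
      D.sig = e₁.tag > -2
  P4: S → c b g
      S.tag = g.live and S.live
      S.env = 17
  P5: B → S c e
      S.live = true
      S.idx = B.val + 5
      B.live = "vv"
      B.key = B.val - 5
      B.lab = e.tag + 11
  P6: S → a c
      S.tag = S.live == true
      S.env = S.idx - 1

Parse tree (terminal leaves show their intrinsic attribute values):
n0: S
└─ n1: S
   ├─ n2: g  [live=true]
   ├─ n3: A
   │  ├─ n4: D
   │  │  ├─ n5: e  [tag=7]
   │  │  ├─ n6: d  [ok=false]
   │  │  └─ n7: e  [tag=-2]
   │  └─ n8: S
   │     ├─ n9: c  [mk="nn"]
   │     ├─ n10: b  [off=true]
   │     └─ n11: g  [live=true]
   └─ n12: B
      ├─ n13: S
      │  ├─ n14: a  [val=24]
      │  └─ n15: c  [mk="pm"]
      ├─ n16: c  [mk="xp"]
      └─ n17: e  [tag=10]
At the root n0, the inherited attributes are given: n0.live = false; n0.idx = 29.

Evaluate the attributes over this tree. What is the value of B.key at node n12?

1. n0.live = false  [given at root]
2. n0.idx = 29  [given at root]
3. n1.live = false  [S₀.live == true]
4. n1.idx = 26  [S₀.idx - 3]
5. n2.live = true  [terminal]
6. n3.lim = -2  [-2]
7. n4.tag = 30  [30]
8. n5.tag = 7  [terminal]
9. n6.ok = false  [terminal]
10. n7.tag = -2  [terminal]
11. n4.sig = false  [e₁.tag > -2]
12. n8.live = false  [A.lim > -2]
13. n8.idx = -2  [A.lim * 3 + 4]
14. n9.mk = "nn"  [terminal]
15. n10.off = true  [terminal]
16. n11.live = true  [terminal]
17. n8.tag = false  [g.live and S.live]
18. n8.env = 17  [17]
19. n3.lab = 27  [S.env + 10]
20. n12.val = 0  [S.idx + A.lab - 53]
21. n13.live = true  [true]
22. n13.idx = 5  [B.val + 5]
23. n14.val = 24  [terminal]
24. n15.mk = "pm"  [terminal]
25. n13.tag = true  [S.live == true]
26. n13.env = 4  [S.idx - 1]
27. n16.mk = "xp"  [terminal]
28. n17.tag = 10  [terminal]
29. n12.live = "vv"  ["vv"]
30. n12.key = -5  [B.val - 5]
31. n12.lab = 21  [e.tag + 11]
32. n1.tag = true  [g.live == true]
33. n1.env = -4  [len(B.live) - 6]
34. n0.tag = true  [S₀.live == false]
35. n0.env = -4  [S₀.idx + S₁.env - 29]

-5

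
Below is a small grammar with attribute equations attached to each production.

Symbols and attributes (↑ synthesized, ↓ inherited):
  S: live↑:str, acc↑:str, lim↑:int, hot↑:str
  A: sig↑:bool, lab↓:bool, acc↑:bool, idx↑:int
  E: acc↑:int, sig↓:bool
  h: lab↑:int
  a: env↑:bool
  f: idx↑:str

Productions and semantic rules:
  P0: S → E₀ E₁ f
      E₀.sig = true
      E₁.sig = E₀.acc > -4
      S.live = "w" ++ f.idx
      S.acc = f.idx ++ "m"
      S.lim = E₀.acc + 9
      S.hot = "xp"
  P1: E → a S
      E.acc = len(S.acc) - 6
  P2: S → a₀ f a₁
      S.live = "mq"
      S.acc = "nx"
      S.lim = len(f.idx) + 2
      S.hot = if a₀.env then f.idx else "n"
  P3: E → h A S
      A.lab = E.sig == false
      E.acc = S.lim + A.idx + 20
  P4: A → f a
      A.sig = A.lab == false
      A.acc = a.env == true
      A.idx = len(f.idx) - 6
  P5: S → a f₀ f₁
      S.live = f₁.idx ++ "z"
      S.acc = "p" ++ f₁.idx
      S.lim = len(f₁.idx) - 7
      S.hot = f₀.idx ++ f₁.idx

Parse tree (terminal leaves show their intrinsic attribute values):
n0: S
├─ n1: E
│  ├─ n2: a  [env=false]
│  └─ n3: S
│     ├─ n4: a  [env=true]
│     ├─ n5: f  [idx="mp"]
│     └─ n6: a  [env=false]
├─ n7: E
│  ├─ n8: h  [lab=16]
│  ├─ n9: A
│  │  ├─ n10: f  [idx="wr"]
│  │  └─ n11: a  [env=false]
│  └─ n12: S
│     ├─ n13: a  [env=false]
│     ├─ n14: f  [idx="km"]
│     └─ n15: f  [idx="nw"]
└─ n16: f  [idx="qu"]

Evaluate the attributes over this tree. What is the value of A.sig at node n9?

1. n1.sig = true  [true]
2. n2.env = false  [terminal]
3. n4.env = true  [terminal]
4. n5.idx = "mp"  [terminal]
5. n6.env = false  [terminal]
6. n3.live = "mq"  ["mq"]
7. n3.acc = "nx"  ["nx"]
8. n3.lim = 4  [len(f.idx) + 2]
9. n3.hot = "mp"  [if a₀.env then f.idx else "n"]
10. n1.acc = -4  [len(S.acc) - 6]
11. n7.sig = false  [E₀.acc > -4]
12. n8.lab = 16  [terminal]
13. n9.lab = true  [E.sig == false]
14. n10.idx = "wr"  [terminal]
15. n11.env = false  [terminal]
16. n9.sig = false  [A.lab == false]
17. n9.acc = false  [a.env == true]
18. n9.idx = -4  [len(f.idx) - 6]
19. n13.env = false  [terminal]
20. n14.idx = "km"  [terminal]
21. n15.idx = "nw"  [terminal]
22. n12.live = "nwz"  [f₁.idx ++ "z"]
23. n12.acc = "pnw"  ["p" ++ f₁.idx]
24. n12.lim = -5  [len(f₁.idx) - 7]
25. n12.hot = "kmnw"  [f₀.idx ++ f₁.idx]
26. n7.acc = 11  [S.lim + A.idx + 20]
27. n16.idx = "qu"  [terminal]
28. n0.live = "wqu"  ["w" ++ f.idx]
29. n0.acc = "qum"  [f.idx ++ "m"]
30. n0.lim = 5  [E₀.acc + 9]
31. n0.hot = "xp"  ["xp"]

false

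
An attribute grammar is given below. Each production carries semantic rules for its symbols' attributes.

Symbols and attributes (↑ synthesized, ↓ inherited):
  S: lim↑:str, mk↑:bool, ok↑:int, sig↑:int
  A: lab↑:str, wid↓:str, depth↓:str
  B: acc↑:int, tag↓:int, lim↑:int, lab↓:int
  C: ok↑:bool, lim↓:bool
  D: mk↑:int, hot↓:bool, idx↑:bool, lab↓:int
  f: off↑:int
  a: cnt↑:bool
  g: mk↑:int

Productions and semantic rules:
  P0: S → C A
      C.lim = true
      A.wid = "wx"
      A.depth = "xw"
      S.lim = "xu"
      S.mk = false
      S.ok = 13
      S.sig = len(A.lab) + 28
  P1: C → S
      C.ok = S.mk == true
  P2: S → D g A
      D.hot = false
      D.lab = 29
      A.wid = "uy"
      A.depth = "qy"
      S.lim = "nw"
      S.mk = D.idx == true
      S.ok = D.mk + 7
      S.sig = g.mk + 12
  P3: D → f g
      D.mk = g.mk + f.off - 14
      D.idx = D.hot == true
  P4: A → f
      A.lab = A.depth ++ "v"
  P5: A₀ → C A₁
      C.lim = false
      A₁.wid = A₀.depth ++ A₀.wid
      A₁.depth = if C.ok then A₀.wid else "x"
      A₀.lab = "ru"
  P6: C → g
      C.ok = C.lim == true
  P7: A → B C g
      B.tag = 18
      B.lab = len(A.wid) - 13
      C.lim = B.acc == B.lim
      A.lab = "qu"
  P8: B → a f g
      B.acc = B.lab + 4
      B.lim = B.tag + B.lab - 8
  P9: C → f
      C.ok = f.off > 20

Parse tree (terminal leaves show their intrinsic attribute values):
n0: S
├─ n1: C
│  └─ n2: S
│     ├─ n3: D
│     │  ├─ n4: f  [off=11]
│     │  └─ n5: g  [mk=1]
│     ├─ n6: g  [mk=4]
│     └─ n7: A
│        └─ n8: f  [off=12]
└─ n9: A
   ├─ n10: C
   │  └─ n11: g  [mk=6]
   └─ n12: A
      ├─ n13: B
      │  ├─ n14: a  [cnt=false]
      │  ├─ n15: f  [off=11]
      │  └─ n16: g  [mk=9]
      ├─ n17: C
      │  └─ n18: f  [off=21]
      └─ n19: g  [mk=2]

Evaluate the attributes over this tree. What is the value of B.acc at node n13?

-5

1. n1.lim = true  [true]
2. n3.hot = false  [false]
3. n3.lab = 29  [29]
4. n4.off = 11  [terminal]
5. n5.mk = 1  [terminal]
6. n3.mk = -2  [g.mk + f.off - 14]
7. n3.idx = false  [D.hot == true]
8. n6.mk = 4  [terminal]
9. n7.wid = "uy"  ["uy"]
10. n7.depth = "qy"  ["qy"]
11. n8.off = 12  [terminal]
12. n7.lab = "qyv"  [A.depth ++ "v"]
13. n2.lim = "nw"  ["nw"]
14. n2.mk = false  [D.idx == true]
15. n2.ok = 5  [D.mk + 7]
16. n2.sig = 16  [g.mk + 12]
17. n1.ok = false  [S.mk == true]
18. n9.wid = "wx"  ["wx"]
19. n9.depth = "xw"  ["xw"]
20. n10.lim = false  [false]
21. n11.mk = 6  [terminal]
22. n10.ok = false  [C.lim == true]
23. n12.wid = "xwwx"  [A₀.depth ++ A₀.wid]
24. n12.depth = "x"  [if C.ok then A₀.wid else "x"]
25. n13.tag = 18  [18]
26. n13.lab = -9  [len(A.wid) - 13]
27. n14.cnt = false  [terminal]
28. n15.off = 11  [terminal]
29. n16.mk = 9  [terminal]
30. n13.acc = -5  [B.lab + 4]
31. n13.lim = 1  [B.tag + B.lab - 8]
32. n17.lim = false  [B.acc == B.lim]
33. n18.off = 21  [terminal]
34. n17.ok = true  [f.off > 20]
35. n19.mk = 2  [terminal]
36. n12.lab = "qu"  ["qu"]
37. n9.lab = "ru"  ["ru"]
38. n0.lim = "xu"  ["xu"]
39. n0.mk = false  [false]
40. n0.ok = 13  [13]
41. n0.sig = 30  [len(A.lab) + 28]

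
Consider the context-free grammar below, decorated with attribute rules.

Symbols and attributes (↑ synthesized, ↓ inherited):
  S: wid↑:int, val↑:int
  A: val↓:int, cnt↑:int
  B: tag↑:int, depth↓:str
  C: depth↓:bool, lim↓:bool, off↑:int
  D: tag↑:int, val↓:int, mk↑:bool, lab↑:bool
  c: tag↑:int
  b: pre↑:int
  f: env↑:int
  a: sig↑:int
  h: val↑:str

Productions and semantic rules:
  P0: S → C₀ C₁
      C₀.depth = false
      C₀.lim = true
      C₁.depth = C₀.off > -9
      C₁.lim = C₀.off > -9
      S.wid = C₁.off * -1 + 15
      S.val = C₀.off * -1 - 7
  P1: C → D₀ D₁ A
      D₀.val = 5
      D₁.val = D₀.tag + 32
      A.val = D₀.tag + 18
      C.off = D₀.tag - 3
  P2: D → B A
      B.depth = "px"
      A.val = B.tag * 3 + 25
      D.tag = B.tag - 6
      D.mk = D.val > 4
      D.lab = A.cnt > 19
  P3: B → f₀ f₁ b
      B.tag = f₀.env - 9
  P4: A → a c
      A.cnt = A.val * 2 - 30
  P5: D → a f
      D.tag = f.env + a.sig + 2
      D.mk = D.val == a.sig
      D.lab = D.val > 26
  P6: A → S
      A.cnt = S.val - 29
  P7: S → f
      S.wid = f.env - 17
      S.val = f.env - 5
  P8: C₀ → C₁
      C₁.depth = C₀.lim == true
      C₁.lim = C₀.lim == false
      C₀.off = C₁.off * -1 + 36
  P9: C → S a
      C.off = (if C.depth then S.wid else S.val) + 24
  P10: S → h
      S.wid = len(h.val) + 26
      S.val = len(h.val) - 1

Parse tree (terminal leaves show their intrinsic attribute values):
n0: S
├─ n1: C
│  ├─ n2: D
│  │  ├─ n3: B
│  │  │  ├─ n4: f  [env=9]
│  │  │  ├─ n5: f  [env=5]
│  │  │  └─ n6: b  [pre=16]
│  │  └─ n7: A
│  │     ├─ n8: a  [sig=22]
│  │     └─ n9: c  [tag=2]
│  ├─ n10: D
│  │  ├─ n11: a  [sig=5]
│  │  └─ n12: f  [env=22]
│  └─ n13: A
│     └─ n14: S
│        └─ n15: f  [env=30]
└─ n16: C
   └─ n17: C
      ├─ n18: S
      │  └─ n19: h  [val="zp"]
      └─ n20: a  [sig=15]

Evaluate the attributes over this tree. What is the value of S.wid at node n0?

1. n1.depth = false  [false]
2. n1.lim = true  [true]
3. n2.val = 5  [5]
4. n3.depth = "px"  ["px"]
5. n4.env = 9  [terminal]
6. n5.env = 5  [terminal]
7. n6.pre = 16  [terminal]
8. n3.tag = 0  [f₀.env - 9]
9. n7.val = 25  [B.tag * 3 + 25]
10. n8.sig = 22  [terminal]
11. n9.tag = 2  [terminal]
12. n7.cnt = 20  [A.val * 2 - 30]
13. n2.tag = -6  [B.tag - 6]
14. n2.mk = true  [D.val > 4]
15. n2.lab = true  [A.cnt > 19]
16. n10.val = 26  [D₀.tag + 32]
17. n11.sig = 5  [terminal]
18. n12.env = 22  [terminal]
19. n10.tag = 29  [f.env + a.sig + 2]
20. n10.mk = false  [D.val == a.sig]
21. n10.lab = false  [D.val > 26]
22. n13.val = 12  [D₀.tag + 18]
23. n15.env = 30  [terminal]
24. n14.wid = 13  [f.env - 17]
25. n14.val = 25  [f.env - 5]
26. n13.cnt = -4  [S.val - 29]
27. n1.off = -9  [D₀.tag - 3]
28. n16.depth = false  [C₀.off > -9]
29. n16.lim = false  [C₀.off > -9]
30. n17.depth = false  [C₀.lim == true]
31. n17.lim = true  [C₀.lim == false]
32. n19.val = "zp"  [terminal]
33. n18.wid = 28  [len(h.val) + 26]
34. n18.val = 1  [len(h.val) - 1]
35. n20.sig = 15  [terminal]
36. n17.off = 25  [(if C.depth then S.wid else S.val) + 24]
37. n16.off = 11  [C₁.off * -1 + 36]
38. n0.wid = 4  [C₁.off * -1 + 15]
39. n0.val = 2  [C₀.off * -1 - 7]

4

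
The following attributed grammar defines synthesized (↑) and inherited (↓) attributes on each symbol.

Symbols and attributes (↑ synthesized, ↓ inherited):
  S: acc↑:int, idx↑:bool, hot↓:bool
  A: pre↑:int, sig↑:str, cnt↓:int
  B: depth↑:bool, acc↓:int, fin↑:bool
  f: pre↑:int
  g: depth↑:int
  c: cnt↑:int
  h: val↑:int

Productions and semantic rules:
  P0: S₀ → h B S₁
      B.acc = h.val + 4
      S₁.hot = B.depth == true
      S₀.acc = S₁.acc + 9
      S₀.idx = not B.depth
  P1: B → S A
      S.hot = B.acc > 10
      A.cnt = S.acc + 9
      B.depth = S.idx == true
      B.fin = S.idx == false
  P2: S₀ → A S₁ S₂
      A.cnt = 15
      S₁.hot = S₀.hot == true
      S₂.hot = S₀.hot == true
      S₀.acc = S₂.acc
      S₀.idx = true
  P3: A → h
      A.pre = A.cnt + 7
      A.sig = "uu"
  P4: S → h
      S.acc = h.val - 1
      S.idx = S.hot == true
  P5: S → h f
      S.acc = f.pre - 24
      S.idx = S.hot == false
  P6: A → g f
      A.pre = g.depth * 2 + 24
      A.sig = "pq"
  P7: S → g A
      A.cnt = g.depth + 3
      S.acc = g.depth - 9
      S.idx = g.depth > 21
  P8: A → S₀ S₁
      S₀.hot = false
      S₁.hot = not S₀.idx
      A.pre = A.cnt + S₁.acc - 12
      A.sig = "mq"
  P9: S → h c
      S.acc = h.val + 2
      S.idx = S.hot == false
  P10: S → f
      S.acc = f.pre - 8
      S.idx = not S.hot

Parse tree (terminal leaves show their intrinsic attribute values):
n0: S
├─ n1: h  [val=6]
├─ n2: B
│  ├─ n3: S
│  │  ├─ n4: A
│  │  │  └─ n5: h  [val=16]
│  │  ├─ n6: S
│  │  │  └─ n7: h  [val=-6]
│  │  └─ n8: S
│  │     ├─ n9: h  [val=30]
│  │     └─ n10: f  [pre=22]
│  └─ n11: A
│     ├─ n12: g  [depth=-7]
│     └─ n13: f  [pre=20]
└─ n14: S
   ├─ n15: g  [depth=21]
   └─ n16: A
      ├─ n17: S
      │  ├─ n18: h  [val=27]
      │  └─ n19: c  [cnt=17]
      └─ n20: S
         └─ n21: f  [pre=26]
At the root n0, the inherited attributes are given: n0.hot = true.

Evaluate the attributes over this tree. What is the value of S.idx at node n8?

1. n0.hot = true  [given at root]
2. n1.val = 6  [terminal]
3. n2.acc = 10  [h.val + 4]
4. n3.hot = false  [B.acc > 10]
5. n4.cnt = 15  [15]
6. n5.val = 16  [terminal]
7. n4.pre = 22  [A.cnt + 7]
8. n4.sig = "uu"  ["uu"]
9. n6.hot = false  [S₀.hot == true]
10. n7.val = -6  [terminal]
11. n6.acc = -7  [h.val - 1]
12. n6.idx = false  [S.hot == true]
13. n8.hot = false  [S₀.hot == true]
14. n9.val = 30  [terminal]
15. n10.pre = 22  [terminal]
16. n8.acc = -2  [f.pre - 24]
17. n8.idx = true  [S.hot == false]
18. n3.acc = -2  [S₂.acc]
19. n3.idx = true  [true]
20. n11.cnt = 7  [S.acc + 9]
21. n12.depth = -7  [terminal]
22. n13.pre = 20  [terminal]
23. n11.pre = 10  [g.depth * 2 + 24]
24. n11.sig = "pq"  ["pq"]
25. n2.depth = true  [S.idx == true]
26. n2.fin = false  [S.idx == false]
27. n14.hot = true  [B.depth == true]
28. n15.depth = 21  [terminal]
29. n16.cnt = 24  [g.depth + 3]
30. n17.hot = false  [false]
31. n18.val = 27  [terminal]
32. n19.cnt = 17  [terminal]
33. n17.acc = 29  [h.val + 2]
34. n17.idx = true  [S.hot == false]
35. n20.hot = false  [not S₀.idx]
36. n21.pre = 26  [terminal]
37. n20.acc = 18  [f.pre - 8]
38. n20.idx = true  [not S.hot]
39. n16.pre = 30  [A.cnt + S₁.acc - 12]
40. n16.sig = "mq"  ["mq"]
41. n14.acc = 12  [g.depth - 9]
42. n14.idx = false  [g.depth > 21]
43. n0.acc = 21  [S₁.acc + 9]
44. n0.idx = false  [not B.depth]

true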